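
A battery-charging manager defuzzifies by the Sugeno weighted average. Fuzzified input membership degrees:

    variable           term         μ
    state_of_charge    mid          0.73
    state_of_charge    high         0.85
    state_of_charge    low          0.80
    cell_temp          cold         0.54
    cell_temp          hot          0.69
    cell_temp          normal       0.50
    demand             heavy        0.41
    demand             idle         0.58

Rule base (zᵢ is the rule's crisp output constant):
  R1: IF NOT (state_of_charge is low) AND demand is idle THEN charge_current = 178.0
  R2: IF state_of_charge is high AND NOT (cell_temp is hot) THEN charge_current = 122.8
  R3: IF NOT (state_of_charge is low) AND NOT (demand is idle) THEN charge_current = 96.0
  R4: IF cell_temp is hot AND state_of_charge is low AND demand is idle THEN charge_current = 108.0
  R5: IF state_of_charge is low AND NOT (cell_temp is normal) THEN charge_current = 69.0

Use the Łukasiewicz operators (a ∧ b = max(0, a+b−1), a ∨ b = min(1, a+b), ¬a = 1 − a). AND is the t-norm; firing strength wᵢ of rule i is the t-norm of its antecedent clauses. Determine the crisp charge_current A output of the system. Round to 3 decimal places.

90.392

R1 (z=178.0): ¬low=1−0.80=0.20, idle=0.58; AND[max(0, a+b−1)] → w = 0.00
R2 (z=122.8): high=0.85, ¬hot=1−0.69=0.31; AND[max(0, a+b−1)] → w = 0.16
R3 (z=96.0): ¬low=1−0.80=0.20, ¬idle=1−0.58=0.42; AND[max(0, a+b−1)] → w = 0.00
R4 (z=108.0): hot=0.69, low=0.80, idle=0.58; AND[max(0, a+b−1)] → w = 0.07
R5 (z=69.0): low=0.80, ¬normal=1−0.50=0.50; AND[max(0, a+b−1)] → w = 0.30
Weighted average = (0.00·178.0 + 0.16·122.8 + 0.00·96.0 + 0.07·108.0 + 0.30·69.0) / (0.00 + 0.16 + 0.00 + 0.07 + 0.30)
  = 47.9080 / 0.5300 = 90.392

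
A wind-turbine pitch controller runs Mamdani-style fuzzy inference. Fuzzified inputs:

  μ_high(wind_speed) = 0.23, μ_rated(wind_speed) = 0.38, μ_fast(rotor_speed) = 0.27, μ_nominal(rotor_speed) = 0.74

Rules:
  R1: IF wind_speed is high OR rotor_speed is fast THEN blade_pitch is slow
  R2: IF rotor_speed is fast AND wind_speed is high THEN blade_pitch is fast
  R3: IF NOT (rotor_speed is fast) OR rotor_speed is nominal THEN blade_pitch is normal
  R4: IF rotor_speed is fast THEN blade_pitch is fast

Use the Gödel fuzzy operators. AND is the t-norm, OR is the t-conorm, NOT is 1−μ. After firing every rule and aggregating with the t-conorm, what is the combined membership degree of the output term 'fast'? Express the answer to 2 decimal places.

R1: high=0.23, fast=0.27; OR[max(a, b)] → w = 0.27
R2: fast=0.27, high=0.23; AND[min(a, b)] → w = 0.23
R3: ¬fast=1−0.27=0.73, nominal=0.74; OR[max(a, b)] → w = 0.74
R4: fast=0.27 → w = 0.27
Rules with consequent 'fast': {R2, R4} → strengths 0.23, 0.27
Aggregate via t-conorm [max(a, b)]: 0.27

0.27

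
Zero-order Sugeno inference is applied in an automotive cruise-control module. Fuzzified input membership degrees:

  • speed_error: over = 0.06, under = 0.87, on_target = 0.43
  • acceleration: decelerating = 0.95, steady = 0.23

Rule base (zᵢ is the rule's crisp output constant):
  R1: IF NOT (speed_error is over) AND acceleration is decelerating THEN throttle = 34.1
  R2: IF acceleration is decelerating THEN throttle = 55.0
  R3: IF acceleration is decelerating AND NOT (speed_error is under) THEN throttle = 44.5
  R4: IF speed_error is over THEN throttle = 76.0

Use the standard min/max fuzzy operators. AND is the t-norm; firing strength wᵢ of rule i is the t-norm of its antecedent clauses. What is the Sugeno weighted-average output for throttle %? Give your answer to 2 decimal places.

45.50

R1 (z=34.1): ¬over=1−0.06=0.94, decelerating=0.95; AND[min(a, b)] → w = 0.94
R2 (z=55.0): decelerating=0.95 → w = 0.95
R3 (z=44.5): decelerating=0.95, ¬under=1−0.87=0.13; AND[min(a, b)] → w = 0.13
R4 (z=76.0): over=0.06 → w = 0.06
Weighted average = (0.94·34.1 + 0.95·55.0 + 0.13·44.5 + 0.06·76.0) / (0.94 + 0.95 + 0.13 + 0.06)
  = 94.6490 / 2.0800 = 45.50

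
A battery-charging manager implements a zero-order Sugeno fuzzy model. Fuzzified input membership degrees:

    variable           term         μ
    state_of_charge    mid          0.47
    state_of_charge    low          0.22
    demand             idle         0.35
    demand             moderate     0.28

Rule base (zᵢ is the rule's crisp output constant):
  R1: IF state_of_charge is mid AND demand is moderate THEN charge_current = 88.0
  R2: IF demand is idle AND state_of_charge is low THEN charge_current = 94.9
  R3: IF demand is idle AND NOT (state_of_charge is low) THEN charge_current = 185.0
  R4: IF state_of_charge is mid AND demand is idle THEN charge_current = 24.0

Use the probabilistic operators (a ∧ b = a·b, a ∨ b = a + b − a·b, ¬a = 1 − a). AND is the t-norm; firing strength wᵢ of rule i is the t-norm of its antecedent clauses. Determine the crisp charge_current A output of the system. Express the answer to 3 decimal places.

113.514

R1 (z=88.0): mid=0.47, moderate=0.28; AND[a·b] → w = 0.1316
R2 (z=94.9): idle=0.35, low=0.22; AND[a·b] → w = 0.0770
R3 (z=185.0): idle=0.35, ¬low=1−0.22=0.78; AND[a·b] → w = 0.2730
R4 (z=24.0): mid=0.47, idle=0.35; AND[a·b] → w = 0.1645
Weighted average = (0.1316·88.0 + 0.0770·94.9 + 0.2730·185.0 + 0.1645·24.0) / (0.1316 + 0.0770 + 0.2730 + 0.1645)
  = 73.3411 / 0.6461 = 113.514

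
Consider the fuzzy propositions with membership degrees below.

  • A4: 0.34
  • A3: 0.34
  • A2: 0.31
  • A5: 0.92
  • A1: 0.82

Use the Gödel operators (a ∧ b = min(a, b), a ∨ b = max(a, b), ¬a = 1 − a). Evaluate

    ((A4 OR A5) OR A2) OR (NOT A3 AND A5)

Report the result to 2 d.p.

0.92

A4 OR A5 = max(a, b) on (0.34, 0.92) = 0.92
(A4 OR A5) OR A2 = max(a, b) on (0.92, 0.31) = 0.92
NOT A3 = 1 − 0.34 = 0.66
NOT A3 AND A5 = min(a, b) on (0.66, 0.92) = 0.66
((A4 OR A5) OR A2) OR (NOT A3 AND A5) = max(a, b) on (0.92, 0.66) = 0.92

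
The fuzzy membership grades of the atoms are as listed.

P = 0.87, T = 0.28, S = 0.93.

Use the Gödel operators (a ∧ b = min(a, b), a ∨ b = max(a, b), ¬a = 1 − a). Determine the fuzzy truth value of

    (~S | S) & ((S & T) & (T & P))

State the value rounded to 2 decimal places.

~S = 1 − 0.93 = 0.07
~S | S = max(a, b) on (0.07, 0.93) = 0.93
S & T = min(a, b) on (0.93, 0.28) = 0.28
T & P = min(a, b) on (0.28, 0.87) = 0.28
(S & T) & (T & P) = min(a, b) on (0.28, 0.28) = 0.28
(~S | S) & ((S & T) & (T & P)) = min(a, b) on (0.93, 0.28) = 0.28

0.28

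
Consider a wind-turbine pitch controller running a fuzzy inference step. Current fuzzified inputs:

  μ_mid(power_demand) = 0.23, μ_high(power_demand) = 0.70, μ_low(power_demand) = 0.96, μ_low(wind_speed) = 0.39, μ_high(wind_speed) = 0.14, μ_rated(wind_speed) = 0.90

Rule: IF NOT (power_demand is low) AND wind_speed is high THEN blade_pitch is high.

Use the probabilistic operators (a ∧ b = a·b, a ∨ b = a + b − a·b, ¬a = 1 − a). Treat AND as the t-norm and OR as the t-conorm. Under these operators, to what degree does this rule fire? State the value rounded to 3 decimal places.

firing strength: ¬low=1−0.96=0.04, high=0.14; AND[a·b] → w = 0.0056

0.006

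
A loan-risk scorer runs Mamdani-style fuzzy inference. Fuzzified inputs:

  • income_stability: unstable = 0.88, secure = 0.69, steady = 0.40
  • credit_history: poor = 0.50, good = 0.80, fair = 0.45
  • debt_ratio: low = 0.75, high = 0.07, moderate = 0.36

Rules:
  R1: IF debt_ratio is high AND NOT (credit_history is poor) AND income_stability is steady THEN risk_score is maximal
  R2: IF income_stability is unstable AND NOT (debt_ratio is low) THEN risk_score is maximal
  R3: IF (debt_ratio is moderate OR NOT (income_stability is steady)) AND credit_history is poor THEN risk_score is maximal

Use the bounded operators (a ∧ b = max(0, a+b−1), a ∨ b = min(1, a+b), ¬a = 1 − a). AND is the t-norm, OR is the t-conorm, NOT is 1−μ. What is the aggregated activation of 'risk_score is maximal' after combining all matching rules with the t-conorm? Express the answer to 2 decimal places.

R1: high=0.07, ¬poor=1−0.50=0.50, steady=0.40; AND[max(0, a+b−1)] → w = 0.00
R2: unstable=0.88, ¬low=1−0.75=0.25; AND[max(0, a+b−1)] → w = 0.13
R3: (moderate=0.36 OR ¬steady=1−0.40=0.60) = 0.96; AND[max(0, a+b−1)] with poor=0.50 → w = 0.46
Rules with consequent 'maximal': {R1, R2, R3} → strengths 0.00, 0.13, 0.46
Aggregate via t-conorm [min(1, a+b)]: 0.59

0.59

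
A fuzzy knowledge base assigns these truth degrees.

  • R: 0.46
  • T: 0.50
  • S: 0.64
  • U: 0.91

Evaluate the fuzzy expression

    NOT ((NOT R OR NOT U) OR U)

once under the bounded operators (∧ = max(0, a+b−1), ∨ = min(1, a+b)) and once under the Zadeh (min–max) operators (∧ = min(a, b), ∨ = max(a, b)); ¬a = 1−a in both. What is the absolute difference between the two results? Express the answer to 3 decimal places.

0.090

Under bounded:
  NOT R = 1 − 0.46 = 0.54
  NOT U = 1 − 0.91 = 0.09
  NOT R OR NOT U = min(1, a+b) on (0.54, 0.09) = 0.63
  (NOT R OR NOT U) OR U = min(1, a+b) on (0.63, 0.91) = 1.00
  NOT ((NOT R OR NOT U) OR U) = 1 − 1.00 = 0.00
  → value = 0.0000
Under Zadeh (min–max):
  NOT R = 1 − 0.46 = 0.54
  NOT U = 1 − 0.91 = 0.09
  NOT R OR NOT U = max(a, b) on (0.54, 0.09) = 0.54
  (NOT R OR NOT U) OR U = max(a, b) on (0.54, 0.91) = 0.91
  NOT ((NOT R OR NOT U) OR U) = 1 − 0.91 = 0.09
  → value = 0.0900
|0.0000 − 0.0900| = 0.090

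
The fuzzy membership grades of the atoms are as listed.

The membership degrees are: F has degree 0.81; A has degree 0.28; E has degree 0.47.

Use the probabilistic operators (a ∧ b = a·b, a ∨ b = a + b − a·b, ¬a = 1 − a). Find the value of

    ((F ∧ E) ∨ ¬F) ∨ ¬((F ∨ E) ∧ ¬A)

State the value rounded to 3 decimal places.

F ∧ E = a·b on (0.8100, 0.4700) = 0.3807
¬F = 1 − 0.8100 = 0.1900
(F ∧ E) ∨ ¬F = a + b − a·b on (0.3807, 0.1900) = 0.4984
F ∨ E = a + b − a·b on (0.8100, 0.4700) = 0.8993
¬A = 1 − 0.2800 = 0.7200
(F ∨ E) ∧ ¬A = a·b on (0.8993, 0.7200) = 0.6475
¬((F ∨ E) ∧ ¬A) = 1 − 0.6475 = 0.3525
((F ∧ E) ∨ ¬F) ∨ ¬((F ∨ E) ∧ ¬A) = a + b − a·b on (0.4984, 0.3525) = 0.6752

0.675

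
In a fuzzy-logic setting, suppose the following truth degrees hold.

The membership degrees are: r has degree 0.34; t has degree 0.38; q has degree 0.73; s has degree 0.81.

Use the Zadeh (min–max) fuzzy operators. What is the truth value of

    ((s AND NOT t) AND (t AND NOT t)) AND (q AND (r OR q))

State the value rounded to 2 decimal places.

NOT t = 1 − 0.38 = 0.62
s AND NOT t = min(a, b) on (0.81, 0.62) = 0.62
NOT t = 1 − 0.38 = 0.62
t AND NOT t = min(a, b) on (0.38, 0.62) = 0.38
(s AND NOT t) AND (t AND NOT t) = min(a, b) on (0.62, 0.38) = 0.38
r OR q = max(a, b) on (0.34, 0.73) = 0.73
q AND (r OR q) = min(a, b) on (0.73, 0.73) = 0.73
((s AND NOT t) AND (t AND NOT t)) AND (q AND (r OR q)) = min(a, b) on (0.38, 0.73) = 0.38

0.38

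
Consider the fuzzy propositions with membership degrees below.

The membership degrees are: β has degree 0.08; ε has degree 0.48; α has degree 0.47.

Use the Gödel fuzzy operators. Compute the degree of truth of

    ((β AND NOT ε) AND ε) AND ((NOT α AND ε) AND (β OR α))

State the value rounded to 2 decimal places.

0.08

NOT ε = 1 − 0.48 = 0.52
β AND NOT ε = min(a, b) on (0.08, 0.52) = 0.08
(β AND NOT ε) AND ε = min(a, b) on (0.08, 0.48) = 0.08
NOT α = 1 − 0.47 = 0.53
NOT α AND ε = min(a, b) on (0.53, 0.48) = 0.48
β OR α = max(a, b) on (0.08, 0.47) = 0.47
(NOT α AND ε) AND (β OR α) = min(a, b) on (0.48, 0.47) = 0.47
((β AND NOT ε) AND ε) AND ((NOT α AND ε) AND (β OR α)) = min(a, b) on (0.08, 0.47) = 0.08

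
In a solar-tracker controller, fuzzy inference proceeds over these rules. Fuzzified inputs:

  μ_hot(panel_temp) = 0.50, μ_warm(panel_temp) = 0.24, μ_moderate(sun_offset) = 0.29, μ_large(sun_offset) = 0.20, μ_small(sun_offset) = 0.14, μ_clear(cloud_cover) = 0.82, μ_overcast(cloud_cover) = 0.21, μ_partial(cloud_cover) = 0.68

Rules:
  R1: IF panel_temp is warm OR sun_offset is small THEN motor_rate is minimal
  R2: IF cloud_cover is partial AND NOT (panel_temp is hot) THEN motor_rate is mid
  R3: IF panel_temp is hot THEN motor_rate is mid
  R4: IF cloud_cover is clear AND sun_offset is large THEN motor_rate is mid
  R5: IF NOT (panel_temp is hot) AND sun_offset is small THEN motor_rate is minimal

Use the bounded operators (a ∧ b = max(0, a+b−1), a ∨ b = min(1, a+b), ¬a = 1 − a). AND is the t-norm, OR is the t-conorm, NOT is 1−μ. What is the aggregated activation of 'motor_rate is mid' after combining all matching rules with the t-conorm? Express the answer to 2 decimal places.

0.70

R1: warm=0.24, small=0.14; OR[min(1, a+b)] → w = 0.38
R2: partial=0.68, ¬hot=1−0.50=0.50; AND[max(0, a+b−1)] → w = 0.18
R3: hot=0.50 → w = 0.50
R4: clear=0.82, large=0.20; AND[max(0, a+b−1)] → w = 0.02
R5: ¬hot=1−0.50=0.50, small=0.14; AND[max(0, a+b−1)] → w = 0.00
Rules with consequent 'mid': {R2, R3, R4} → strengths 0.18, 0.50, 0.02
Aggregate via t-conorm [min(1, a+b)]: 0.70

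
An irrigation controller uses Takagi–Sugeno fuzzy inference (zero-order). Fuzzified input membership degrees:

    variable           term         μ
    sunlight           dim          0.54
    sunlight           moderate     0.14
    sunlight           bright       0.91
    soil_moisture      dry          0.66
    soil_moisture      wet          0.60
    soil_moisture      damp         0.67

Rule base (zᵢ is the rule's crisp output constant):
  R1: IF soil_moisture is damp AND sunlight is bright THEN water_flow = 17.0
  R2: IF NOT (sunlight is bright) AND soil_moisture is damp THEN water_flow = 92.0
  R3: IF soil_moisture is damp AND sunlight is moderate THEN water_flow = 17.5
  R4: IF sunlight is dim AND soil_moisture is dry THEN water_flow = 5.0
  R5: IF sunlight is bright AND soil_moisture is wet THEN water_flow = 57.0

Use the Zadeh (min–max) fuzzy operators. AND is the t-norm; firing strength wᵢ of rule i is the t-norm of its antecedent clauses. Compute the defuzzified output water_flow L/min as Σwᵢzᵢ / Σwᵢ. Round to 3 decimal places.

R1 (z=17.0): damp=0.67, bright=0.91; AND[min(a, b)] → w = 0.67
R2 (z=92.0): ¬bright=1−0.91=0.09, damp=0.67; AND[min(a, b)] → w = 0.09
R3 (z=17.5): damp=0.67, moderate=0.14; AND[min(a, b)] → w = 0.14
R4 (z=5.0): dim=0.54, dry=0.66; AND[min(a, b)] → w = 0.54
R5 (z=57.0): bright=0.91, wet=0.60; AND[min(a, b)] → w = 0.60
Weighted average = (0.67·17.0 + 0.09·92.0 + 0.14·17.5 + 0.54·5.0 + 0.60·57.0) / (0.67 + 0.09 + 0.14 + 0.54 + 0.60)
  = 59.0200 / 2.0400 = 28.931

28.931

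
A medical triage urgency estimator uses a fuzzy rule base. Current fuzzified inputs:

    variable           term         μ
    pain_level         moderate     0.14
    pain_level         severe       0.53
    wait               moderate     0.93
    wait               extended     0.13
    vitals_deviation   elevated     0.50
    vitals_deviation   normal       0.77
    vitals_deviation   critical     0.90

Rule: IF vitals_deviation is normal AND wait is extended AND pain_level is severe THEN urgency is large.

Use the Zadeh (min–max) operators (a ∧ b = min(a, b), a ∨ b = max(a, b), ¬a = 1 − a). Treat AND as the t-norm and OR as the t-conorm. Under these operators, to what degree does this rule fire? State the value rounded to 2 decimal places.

0.13

firing strength: normal=0.77, extended=0.13, severe=0.53; AND[min(a, b)] → w = 0.13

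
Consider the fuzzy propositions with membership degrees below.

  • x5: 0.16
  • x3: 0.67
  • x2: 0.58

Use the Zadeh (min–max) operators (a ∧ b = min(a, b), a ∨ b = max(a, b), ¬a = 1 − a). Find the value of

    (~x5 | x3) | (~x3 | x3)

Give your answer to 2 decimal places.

0.84

~x5 = 1 − 0.16 = 0.84
~x5 | x3 = max(a, b) on (0.84, 0.67) = 0.84
~x3 = 1 − 0.67 = 0.33
~x3 | x3 = max(a, b) on (0.33, 0.67) = 0.67
(~x5 | x3) | (~x3 | x3) = max(a, b) on (0.84, 0.67) = 0.84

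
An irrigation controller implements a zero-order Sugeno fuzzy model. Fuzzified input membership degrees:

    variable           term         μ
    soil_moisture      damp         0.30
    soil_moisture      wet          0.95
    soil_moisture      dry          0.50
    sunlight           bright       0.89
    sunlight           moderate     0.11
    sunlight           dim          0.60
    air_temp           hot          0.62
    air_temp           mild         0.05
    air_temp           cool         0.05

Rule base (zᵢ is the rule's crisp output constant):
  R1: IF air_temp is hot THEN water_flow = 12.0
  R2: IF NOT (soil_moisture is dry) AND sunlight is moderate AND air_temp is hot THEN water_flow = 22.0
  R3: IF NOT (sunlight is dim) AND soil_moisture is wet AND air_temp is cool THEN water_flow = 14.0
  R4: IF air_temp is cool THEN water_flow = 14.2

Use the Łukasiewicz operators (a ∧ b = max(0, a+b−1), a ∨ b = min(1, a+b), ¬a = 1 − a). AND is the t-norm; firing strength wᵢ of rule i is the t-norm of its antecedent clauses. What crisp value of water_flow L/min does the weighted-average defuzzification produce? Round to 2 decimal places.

R1 (z=12.0): hot=0.62 → w = 0.62
R2 (z=22.0): ¬dry=1−0.50=0.50, moderate=0.11, hot=0.62; AND[max(0, a+b−1)] → w = 0.00
R3 (z=14.0): ¬dim=1−0.60=0.40, wet=0.95, cool=0.05; AND[max(0, a+b−1)] → w = 0.00
R4 (z=14.2): cool=0.05 → w = 0.05
Weighted average = (0.62·12.0 + 0.00·22.0 + 0.00·14.0 + 0.05·14.2) / (0.62 + 0.00 + 0.00 + 0.05)
  = 8.1500 / 0.6700 = 12.16

12.16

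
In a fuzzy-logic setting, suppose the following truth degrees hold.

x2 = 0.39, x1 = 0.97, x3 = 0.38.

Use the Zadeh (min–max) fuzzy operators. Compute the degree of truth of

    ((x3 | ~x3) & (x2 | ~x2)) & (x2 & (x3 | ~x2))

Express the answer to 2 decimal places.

0.39

~x3 = 1 − 0.38 = 0.62
x3 | ~x3 = max(a, b) on (0.38, 0.62) = 0.62
~x2 = 1 − 0.39 = 0.61
x2 | ~x2 = max(a, b) on (0.39, 0.61) = 0.61
(x3 | ~x3) & (x2 | ~x2) = min(a, b) on (0.62, 0.61) = 0.61
~x2 = 1 − 0.39 = 0.61
x3 | ~x2 = max(a, b) on (0.38, 0.61) = 0.61
x2 & (x3 | ~x2) = min(a, b) on (0.39, 0.61) = 0.39
((x3 | ~x3) & (x2 | ~x2)) & (x2 & (x3 | ~x2)) = min(a, b) on (0.61, 0.39) = 0.39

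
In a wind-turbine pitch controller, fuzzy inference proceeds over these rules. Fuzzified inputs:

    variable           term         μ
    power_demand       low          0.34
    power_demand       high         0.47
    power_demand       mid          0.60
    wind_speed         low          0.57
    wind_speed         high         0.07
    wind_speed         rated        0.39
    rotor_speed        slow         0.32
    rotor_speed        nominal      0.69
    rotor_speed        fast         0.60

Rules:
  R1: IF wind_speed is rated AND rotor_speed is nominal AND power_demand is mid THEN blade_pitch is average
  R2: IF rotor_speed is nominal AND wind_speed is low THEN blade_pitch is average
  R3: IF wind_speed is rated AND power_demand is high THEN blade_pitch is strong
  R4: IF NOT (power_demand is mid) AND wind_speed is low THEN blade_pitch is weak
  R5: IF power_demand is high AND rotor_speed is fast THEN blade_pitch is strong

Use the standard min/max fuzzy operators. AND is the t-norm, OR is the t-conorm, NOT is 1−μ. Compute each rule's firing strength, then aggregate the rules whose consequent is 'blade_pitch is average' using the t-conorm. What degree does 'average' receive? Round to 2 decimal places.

0.57

R1: rated=0.39, nominal=0.69, mid=0.60; AND[min(a, b)] → w = 0.39
R2: nominal=0.69, low=0.57; AND[min(a, b)] → w = 0.57
R3: rated=0.39, high=0.47; AND[min(a, b)] → w = 0.39
R4: ¬mid=1−0.60=0.40, low=0.57; AND[min(a, b)] → w = 0.40
R5: high=0.47, fast=0.60; AND[min(a, b)] → w = 0.47
Rules with consequent 'average': {R1, R2} → strengths 0.39, 0.57
Aggregate via t-conorm [max(a, b)]: 0.57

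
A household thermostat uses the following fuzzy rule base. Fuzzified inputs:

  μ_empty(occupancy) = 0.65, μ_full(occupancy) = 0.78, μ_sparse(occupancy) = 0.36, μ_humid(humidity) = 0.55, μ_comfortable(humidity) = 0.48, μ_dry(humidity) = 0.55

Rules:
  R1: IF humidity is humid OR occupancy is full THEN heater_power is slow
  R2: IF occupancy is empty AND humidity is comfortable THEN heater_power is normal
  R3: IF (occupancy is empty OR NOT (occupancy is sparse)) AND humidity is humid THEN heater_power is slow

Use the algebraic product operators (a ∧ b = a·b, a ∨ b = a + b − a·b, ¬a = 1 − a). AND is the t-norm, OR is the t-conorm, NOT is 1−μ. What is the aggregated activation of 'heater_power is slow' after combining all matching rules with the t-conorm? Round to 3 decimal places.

R1: humid=0.55, full=0.78; OR[a + b − a·b] → w = 0.9010
R2: empty=0.65, comfortable=0.48; AND[a·b] → w = 0.3120
R3: (empty=0.65 OR ¬sparse=1−0.36=0.64) = 0.8740; AND[a·b] with humid=0.55 → w = 0.4807
Rules with consequent 'slow': {R1, R3} → strengths 0.9010, 0.4807
Aggregate via t-conorm [a + b − a·b]: 0.9486

0.949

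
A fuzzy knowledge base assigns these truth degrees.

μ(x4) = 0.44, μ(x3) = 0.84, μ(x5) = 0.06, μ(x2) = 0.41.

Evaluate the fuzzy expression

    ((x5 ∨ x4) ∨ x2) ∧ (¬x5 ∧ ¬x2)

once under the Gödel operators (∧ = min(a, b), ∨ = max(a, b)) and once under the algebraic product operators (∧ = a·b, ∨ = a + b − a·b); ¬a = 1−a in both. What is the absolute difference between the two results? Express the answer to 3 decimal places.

0.058

Under Gödel:
  x5 ∨ x4 = max(a, b) on (0.06, 0.44) = 0.44
  (x5 ∨ x4) ∨ x2 = max(a, b) on (0.44, 0.41) = 0.44
  ¬x5 = 1 − 0.06 = 0.94
  ¬x2 = 1 − 0.41 = 0.59
  ¬x5 ∧ ¬x2 = min(a, b) on (0.94, 0.59) = 0.59
  ((x5 ∨ x4) ∨ x2) ∧ (¬x5 ∧ ¬x2) = min(a, b) on (0.44, 0.59) = 0.44
  → value = 0.4400
Under algebraic product:
  x5 ∨ x4 = a + b − a·b on (0.0600, 0.4400) = 0.4736
  (x5 ∨ x4) ∨ x2 = a + b − a·b on (0.4736, 0.4100) = 0.6894
  ¬x5 = 1 − 0.0600 = 0.9400
  ¬x2 = 1 − 0.4100 = 0.5900
  ¬x5 ∧ ¬x2 = a·b on (0.9400, 0.5900) = 0.5546
  ((x5 ∨ x4) ∨ x2) ∧ (¬x5 ∧ ¬x2) = a·b on (0.6894, 0.5546) = 0.3824
  → value = 0.3824
|0.4400 − 0.3824| = 0.058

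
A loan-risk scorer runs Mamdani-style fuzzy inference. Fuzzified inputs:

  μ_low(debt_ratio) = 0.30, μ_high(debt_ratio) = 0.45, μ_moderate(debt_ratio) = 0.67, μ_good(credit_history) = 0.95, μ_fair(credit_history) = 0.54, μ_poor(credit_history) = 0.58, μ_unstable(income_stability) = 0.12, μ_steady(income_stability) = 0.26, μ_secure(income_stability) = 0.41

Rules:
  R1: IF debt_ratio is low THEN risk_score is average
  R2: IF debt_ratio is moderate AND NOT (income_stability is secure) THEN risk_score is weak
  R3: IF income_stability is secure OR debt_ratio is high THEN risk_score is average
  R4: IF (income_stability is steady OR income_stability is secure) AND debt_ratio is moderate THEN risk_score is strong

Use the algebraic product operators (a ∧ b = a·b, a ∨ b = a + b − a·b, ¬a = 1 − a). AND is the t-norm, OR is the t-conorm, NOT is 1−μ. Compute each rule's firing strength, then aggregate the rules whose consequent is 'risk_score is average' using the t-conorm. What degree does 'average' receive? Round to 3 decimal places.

0.773

R1: low=0.30 → w = 0.3000
R2: moderate=0.67, ¬secure=1−0.41=0.59; AND[a·b] → w = 0.3953
R3: secure=0.41, high=0.45; OR[a + b − a·b] → w = 0.6755
R4: (steady=0.26 OR secure=0.41) = 0.5634; AND[a·b] with moderate=0.67 → w = 0.3775
Rules with consequent 'average': {R1, R3} → strengths 0.3000, 0.6755
Aggregate via t-conorm [a + b − a·b]: 0.7729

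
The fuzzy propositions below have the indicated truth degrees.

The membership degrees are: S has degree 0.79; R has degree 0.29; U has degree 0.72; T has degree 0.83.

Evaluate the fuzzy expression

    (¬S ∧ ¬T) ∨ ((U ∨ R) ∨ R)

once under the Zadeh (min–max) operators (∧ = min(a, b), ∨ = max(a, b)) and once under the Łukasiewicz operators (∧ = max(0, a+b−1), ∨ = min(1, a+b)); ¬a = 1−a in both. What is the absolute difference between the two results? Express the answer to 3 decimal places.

Under Zadeh (min–max):
  ¬S = 1 − 0.79 = 0.21
  ¬T = 1 − 0.83 = 0.17
  ¬S ∧ ¬T = min(a, b) on (0.21, 0.17) = 0.17
  U ∨ R = max(a, b) on (0.72, 0.29) = 0.72
  (U ∨ R) ∨ R = max(a, b) on (0.72, 0.29) = 0.72
  (¬S ∧ ¬T) ∨ ((U ∨ R) ∨ R) = max(a, b) on (0.17, 0.72) = 0.72
  → value = 0.7200
Under Łukasiewicz:
  ¬S = 1 − 0.79 = 0.21
  ¬T = 1 − 0.83 = 0.17
  ¬S ∧ ¬T = max(0, a+b−1) on (0.21, 0.17) = 0.00
  U ∨ R = min(1, a+b) on (0.72, 0.29) = 1.00
  (U ∨ R) ∨ R = min(1, a+b) on (1.00, 0.29) = 1.00
  (¬S ∧ ¬T) ∨ ((U ∨ R) ∨ R) = min(1, a+b) on (0.00, 1.00) = 1.00
  → value = 1.0000
|0.7200 − 1.0000| = 0.280

0.280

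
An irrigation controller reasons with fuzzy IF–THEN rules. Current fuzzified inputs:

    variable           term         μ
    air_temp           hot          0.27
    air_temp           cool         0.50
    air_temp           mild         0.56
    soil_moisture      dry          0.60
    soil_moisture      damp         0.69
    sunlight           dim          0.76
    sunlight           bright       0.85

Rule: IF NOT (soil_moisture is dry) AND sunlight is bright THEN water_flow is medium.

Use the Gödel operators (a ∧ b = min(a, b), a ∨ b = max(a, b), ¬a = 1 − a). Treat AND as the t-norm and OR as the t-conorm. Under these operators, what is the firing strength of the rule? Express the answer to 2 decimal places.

0.40

firing strength: ¬dry=1−0.60=0.40, bright=0.85; AND[min(a, b)] → w = 0.40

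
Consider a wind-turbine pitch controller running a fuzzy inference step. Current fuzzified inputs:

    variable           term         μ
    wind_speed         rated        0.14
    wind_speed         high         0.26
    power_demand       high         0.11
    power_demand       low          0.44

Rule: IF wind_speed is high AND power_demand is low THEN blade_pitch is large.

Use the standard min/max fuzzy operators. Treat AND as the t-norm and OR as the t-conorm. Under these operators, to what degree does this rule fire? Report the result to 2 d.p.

firing strength: high=0.26, low=0.44; AND[min(a, b)] → w = 0.26

0.26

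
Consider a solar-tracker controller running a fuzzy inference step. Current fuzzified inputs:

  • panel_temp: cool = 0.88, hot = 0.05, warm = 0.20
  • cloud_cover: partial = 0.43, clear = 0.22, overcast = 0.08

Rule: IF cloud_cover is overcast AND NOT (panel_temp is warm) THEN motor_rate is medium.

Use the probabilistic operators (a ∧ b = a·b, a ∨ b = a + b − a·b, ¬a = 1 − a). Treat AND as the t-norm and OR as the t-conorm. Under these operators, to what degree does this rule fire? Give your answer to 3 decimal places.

firing strength: overcast=0.08, ¬warm=1−0.20=0.80; AND[a·b] → w = 0.0640

0.064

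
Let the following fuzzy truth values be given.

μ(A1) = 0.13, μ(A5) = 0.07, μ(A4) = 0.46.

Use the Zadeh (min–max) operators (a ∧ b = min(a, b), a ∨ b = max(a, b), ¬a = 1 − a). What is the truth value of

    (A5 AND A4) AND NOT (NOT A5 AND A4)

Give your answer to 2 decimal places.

0.07

A5 AND A4 = min(a, b) on (0.07, 0.46) = 0.07
NOT A5 = 1 − 0.07 = 0.93
NOT A5 AND A4 = min(a, b) on (0.93, 0.46) = 0.46
NOT (NOT A5 AND A4) = 1 − 0.46 = 0.54
(A5 AND A4) AND NOT (NOT A5 AND A4) = min(a, b) on (0.07, 0.54) = 0.07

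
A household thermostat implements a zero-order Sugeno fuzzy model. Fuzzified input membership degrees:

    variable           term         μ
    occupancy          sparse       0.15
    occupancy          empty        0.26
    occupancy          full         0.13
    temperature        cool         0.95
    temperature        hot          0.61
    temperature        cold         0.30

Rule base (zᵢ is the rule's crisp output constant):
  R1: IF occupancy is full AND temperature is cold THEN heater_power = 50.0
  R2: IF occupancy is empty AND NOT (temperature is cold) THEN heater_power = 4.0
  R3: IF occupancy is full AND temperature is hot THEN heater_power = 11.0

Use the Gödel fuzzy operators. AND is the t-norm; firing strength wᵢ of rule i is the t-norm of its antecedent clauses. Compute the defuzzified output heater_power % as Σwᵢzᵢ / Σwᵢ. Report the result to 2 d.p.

17.25

R1 (z=50.0): full=0.13, cold=0.30; AND[min(a, b)] → w = 0.13
R2 (z=4.0): empty=0.26, ¬cold=1−0.30=0.70; AND[min(a, b)] → w = 0.26
R3 (z=11.0): full=0.13, hot=0.61; AND[min(a, b)] → w = 0.13
Weighted average = (0.13·50.0 + 0.26·4.0 + 0.13·11.0) / (0.13 + 0.26 + 0.13)
  = 8.9700 / 0.5200 = 17.25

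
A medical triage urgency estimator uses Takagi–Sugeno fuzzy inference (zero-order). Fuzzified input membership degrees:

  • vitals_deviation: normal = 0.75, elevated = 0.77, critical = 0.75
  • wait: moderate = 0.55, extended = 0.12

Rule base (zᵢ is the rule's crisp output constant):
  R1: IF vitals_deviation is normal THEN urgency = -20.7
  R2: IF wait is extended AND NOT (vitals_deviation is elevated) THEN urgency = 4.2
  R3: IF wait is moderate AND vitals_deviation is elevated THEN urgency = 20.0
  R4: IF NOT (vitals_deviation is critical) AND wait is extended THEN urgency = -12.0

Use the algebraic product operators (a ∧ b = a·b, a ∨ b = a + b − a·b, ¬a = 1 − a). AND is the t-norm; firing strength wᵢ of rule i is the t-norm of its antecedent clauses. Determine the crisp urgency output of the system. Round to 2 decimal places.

-5.93

R1 (z=-20.7): normal=0.75 → w = 0.7500
R2 (z=4.2): extended=0.12, ¬elevated=1−0.77=0.23; AND[a·b] → w = 0.0276
R3 (z=20.0): moderate=0.55, elevated=0.77; AND[a·b] → w = 0.4235
R4 (z=-12.0): ¬critical=1−0.75=0.25, extended=0.12; AND[a·b] → w = 0.0300
Weighted average = (0.7500·-20.7 + 0.0276·4.2 + 0.4235·20.0 + 0.0300·-12.0) / (0.7500 + 0.0276 + 0.4235 + 0.0300)
  = -7.2991 / 1.2311 = -5.93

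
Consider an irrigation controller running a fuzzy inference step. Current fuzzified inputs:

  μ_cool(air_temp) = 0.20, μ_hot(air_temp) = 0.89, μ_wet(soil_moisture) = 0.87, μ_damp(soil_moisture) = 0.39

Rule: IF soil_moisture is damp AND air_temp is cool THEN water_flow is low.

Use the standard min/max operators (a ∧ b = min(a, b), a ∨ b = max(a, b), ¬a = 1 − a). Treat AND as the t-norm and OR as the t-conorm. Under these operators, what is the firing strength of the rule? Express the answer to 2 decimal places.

0.20

firing strength: damp=0.39, cool=0.20; AND[min(a, b)] → w = 0.20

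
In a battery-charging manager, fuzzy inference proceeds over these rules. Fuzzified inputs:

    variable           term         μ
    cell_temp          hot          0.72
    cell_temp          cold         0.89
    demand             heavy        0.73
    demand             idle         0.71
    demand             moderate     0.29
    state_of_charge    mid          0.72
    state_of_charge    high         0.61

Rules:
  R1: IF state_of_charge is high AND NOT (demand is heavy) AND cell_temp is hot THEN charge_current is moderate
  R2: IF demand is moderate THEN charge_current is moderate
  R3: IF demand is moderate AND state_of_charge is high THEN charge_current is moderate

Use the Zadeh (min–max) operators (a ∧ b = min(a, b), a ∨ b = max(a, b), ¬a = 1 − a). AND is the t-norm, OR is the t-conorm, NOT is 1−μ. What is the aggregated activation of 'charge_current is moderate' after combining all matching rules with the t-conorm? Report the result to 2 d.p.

0.29

R1: high=0.61, ¬heavy=1−0.73=0.27, hot=0.72; AND[min(a, b)] → w = 0.27
R2: moderate=0.29 → w = 0.29
R3: moderate=0.29, high=0.61; AND[min(a, b)] → w = 0.29
Rules with consequent 'moderate': {R1, R2, R3} → strengths 0.27, 0.29, 0.29
Aggregate via t-conorm [max(a, b)]: 0.29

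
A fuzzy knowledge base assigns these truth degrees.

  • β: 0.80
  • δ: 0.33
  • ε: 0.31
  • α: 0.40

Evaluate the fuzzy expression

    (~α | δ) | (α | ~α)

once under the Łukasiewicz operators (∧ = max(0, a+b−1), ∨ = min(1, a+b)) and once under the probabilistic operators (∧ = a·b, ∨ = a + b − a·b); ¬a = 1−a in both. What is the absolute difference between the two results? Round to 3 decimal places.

Under Łukasiewicz:
  ~α = 1 − 0.40 = 0.60
  ~α | δ = min(1, a+b) on (0.60, 0.33) = 0.93
  ~α = 1 − 0.40 = 0.60
  α | ~α = min(1, a+b) on (0.40, 0.60) = 1.00
  (~α | δ) | (α | ~α) = min(1, a+b) on (0.93, 1.00) = 1.00
  → value = 1.0000
Under probabilistic:
  ~α = 1 − 0.4000 = 0.6000
  ~α | δ = a + b − a·b on (0.6000, 0.3300) = 0.7320
  ~α = 1 − 0.4000 = 0.6000
  α | ~α = a + b − a·b on (0.4000, 0.6000) = 0.7600
  (~α | δ) | (α | ~α) = a + b − a·b on (0.7320, 0.7600) = 0.9357
  → value = 0.9357
|1.0000 − 0.9357| = 0.064

0.064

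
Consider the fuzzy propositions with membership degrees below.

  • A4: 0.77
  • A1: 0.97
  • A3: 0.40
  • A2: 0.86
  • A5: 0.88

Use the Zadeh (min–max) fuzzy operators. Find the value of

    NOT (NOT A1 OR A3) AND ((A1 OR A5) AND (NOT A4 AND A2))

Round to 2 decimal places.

0.23

NOT A1 = 1 − 0.97 = 0.03
NOT A1 OR A3 = max(a, b) on (0.03, 0.40) = 0.40
NOT (NOT A1 OR A3) = 1 − 0.40 = 0.60
A1 OR A5 = max(a, b) on (0.97, 0.88) = 0.97
NOT A4 = 1 − 0.77 = 0.23
NOT A4 AND A2 = min(a, b) on (0.23, 0.86) = 0.23
(A1 OR A5) AND (NOT A4 AND A2) = min(a, b) on (0.97, 0.23) = 0.23
NOT (NOT A1 OR A3) AND ((A1 OR A5) AND (NOT A4 AND A2)) = min(a, b) on (0.60, 0.23) = 0.23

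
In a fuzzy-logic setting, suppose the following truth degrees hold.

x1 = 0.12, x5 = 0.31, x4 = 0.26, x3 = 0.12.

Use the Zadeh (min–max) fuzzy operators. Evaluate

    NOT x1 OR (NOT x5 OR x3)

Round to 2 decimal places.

NOT x1 = 1 − 0.12 = 0.88
NOT x5 = 1 − 0.31 = 0.69
NOT x5 OR x3 = max(a, b) on (0.69, 0.12) = 0.69
NOT x1 OR (NOT x5 OR x3) = max(a, b) on (0.88, 0.69) = 0.88

0.88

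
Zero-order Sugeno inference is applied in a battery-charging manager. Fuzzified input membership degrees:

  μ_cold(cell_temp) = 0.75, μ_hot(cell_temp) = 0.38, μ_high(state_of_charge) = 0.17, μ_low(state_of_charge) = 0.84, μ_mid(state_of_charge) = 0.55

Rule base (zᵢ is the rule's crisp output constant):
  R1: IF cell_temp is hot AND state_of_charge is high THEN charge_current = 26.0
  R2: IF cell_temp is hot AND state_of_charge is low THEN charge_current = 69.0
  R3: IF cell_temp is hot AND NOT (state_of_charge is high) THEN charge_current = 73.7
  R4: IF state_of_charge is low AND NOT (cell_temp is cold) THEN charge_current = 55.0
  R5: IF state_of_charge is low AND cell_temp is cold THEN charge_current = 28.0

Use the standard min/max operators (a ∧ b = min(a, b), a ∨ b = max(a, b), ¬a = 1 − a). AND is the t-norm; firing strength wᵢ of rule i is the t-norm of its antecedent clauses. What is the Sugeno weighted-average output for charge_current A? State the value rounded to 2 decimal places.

48.39

R1 (z=26.0): hot=0.38, high=0.17; AND[min(a, b)] → w = 0.17
R2 (z=69.0): hot=0.38, low=0.84; AND[min(a, b)] → w = 0.38
R3 (z=73.7): hot=0.38, ¬high=1−0.17=0.83; AND[min(a, b)] → w = 0.38
R4 (z=55.0): low=0.84, ¬cold=1−0.75=0.25; AND[min(a, b)] → w = 0.25
R5 (z=28.0): low=0.84, cold=0.75; AND[min(a, b)] → w = 0.75
Weighted average = (0.17·26.0 + 0.38·69.0 + 0.38·73.7 + 0.25·55.0 + 0.75·28.0) / (0.17 + 0.38 + 0.38 + 0.25 + 0.75)
  = 93.3960 / 1.9300 = 48.39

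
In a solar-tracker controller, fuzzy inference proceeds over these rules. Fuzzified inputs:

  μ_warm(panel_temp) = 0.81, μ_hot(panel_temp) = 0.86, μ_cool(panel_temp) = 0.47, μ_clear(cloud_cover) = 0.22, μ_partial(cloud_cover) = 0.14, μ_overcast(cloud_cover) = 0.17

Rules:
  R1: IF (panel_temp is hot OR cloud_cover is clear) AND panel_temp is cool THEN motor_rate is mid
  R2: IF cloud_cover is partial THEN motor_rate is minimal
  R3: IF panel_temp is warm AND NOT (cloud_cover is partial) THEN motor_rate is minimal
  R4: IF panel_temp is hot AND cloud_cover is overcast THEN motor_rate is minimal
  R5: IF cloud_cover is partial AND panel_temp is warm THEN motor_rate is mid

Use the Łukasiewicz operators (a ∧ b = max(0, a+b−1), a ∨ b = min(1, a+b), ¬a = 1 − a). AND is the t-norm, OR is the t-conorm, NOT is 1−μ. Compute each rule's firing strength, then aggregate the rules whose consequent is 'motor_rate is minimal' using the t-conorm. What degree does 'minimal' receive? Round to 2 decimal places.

R1: (hot=0.86 OR clear=0.22) = 1.00; AND[max(0, a+b−1)] with cool=0.47 → w = 0.47
R2: partial=0.14 → w = 0.14
R3: warm=0.81, ¬partial=1−0.14=0.86; AND[max(0, a+b−1)] → w = 0.67
R4: hot=0.86, overcast=0.17; AND[max(0, a+b−1)] → w = 0.03
R5: partial=0.14, warm=0.81; AND[max(0, a+b−1)] → w = 0.00
Rules with consequent 'minimal': {R2, R3, R4} → strengths 0.14, 0.67, 0.03
Aggregate via t-conorm [min(1, a+b)]: 0.84

0.84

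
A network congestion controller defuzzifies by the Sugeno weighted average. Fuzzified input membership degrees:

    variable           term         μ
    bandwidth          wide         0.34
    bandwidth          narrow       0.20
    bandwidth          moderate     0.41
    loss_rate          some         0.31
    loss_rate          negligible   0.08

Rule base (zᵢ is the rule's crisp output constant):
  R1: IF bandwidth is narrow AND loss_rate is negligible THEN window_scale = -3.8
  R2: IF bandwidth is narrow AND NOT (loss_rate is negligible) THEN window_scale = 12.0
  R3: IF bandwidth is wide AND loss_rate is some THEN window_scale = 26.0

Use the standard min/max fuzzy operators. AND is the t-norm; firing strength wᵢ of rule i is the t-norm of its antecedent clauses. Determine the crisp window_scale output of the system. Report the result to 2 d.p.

17.21

R1 (z=-3.8): narrow=0.20, negligible=0.08; AND[min(a, b)] → w = 0.08
R2 (z=12.0): narrow=0.20, ¬negligible=1−0.08=0.92; AND[min(a, b)] → w = 0.20
R3 (z=26.0): wide=0.34, some=0.31; AND[min(a, b)] → w = 0.31
Weighted average = (0.08·-3.8 + 0.20·12.0 + 0.31·26.0) / (0.08 + 0.20 + 0.31)
  = 10.1560 / 0.5900 = 17.21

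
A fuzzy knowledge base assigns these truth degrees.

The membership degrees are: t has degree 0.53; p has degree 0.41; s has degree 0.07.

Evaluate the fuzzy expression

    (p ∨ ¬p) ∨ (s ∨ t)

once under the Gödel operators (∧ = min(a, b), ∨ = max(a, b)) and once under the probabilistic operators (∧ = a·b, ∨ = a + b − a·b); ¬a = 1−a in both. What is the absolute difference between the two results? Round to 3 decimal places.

0.304

Under Gödel:
  ¬p = 1 − 0.41 = 0.59
  p ∨ ¬p = max(a, b) on (0.41, 0.59) = 0.59
  s ∨ t = max(a, b) on (0.07, 0.53) = 0.53
  (p ∨ ¬p) ∨ (s ∨ t) = max(a, b) on (0.59, 0.53) = 0.59
  → value = 0.5900
Under probabilistic:
  ¬p = 1 − 0.4100 = 0.5900
  p ∨ ¬p = a + b − a·b on (0.4100, 0.5900) = 0.7581
  s ∨ t = a + b − a·b on (0.0700, 0.5300) = 0.5629
  (p ∨ ¬p) ∨ (s ∨ t) = a + b − a·b on (0.7581, 0.5629) = 0.8943
  → value = 0.8943
|0.5900 − 0.8943| = 0.304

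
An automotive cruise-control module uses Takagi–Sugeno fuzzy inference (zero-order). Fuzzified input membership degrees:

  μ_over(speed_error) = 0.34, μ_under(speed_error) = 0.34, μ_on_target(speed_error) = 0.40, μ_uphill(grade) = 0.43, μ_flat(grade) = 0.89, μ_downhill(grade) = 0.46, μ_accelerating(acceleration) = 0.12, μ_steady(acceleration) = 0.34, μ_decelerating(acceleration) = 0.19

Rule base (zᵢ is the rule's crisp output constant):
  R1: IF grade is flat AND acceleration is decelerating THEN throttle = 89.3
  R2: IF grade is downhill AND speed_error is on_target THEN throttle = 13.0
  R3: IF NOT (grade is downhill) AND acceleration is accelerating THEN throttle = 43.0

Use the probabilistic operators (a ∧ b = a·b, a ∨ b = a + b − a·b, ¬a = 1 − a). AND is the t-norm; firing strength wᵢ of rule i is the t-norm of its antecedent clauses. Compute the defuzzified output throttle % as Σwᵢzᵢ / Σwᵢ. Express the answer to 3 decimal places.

48.526

R1 (z=89.3): flat=0.89, decelerating=0.19; AND[a·b] → w = 0.1691
R2 (z=13.0): downhill=0.46, on_target=0.40; AND[a·b] → w = 0.1840
R3 (z=43.0): ¬downhill=1−0.46=0.54, accelerating=0.12; AND[a·b] → w = 0.0648
Weighted average = (0.1691·89.3 + 0.1840·13.0 + 0.0648·43.0) / (0.1691 + 0.1840 + 0.0648)
  = 20.2790 / 0.4179 = 48.526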